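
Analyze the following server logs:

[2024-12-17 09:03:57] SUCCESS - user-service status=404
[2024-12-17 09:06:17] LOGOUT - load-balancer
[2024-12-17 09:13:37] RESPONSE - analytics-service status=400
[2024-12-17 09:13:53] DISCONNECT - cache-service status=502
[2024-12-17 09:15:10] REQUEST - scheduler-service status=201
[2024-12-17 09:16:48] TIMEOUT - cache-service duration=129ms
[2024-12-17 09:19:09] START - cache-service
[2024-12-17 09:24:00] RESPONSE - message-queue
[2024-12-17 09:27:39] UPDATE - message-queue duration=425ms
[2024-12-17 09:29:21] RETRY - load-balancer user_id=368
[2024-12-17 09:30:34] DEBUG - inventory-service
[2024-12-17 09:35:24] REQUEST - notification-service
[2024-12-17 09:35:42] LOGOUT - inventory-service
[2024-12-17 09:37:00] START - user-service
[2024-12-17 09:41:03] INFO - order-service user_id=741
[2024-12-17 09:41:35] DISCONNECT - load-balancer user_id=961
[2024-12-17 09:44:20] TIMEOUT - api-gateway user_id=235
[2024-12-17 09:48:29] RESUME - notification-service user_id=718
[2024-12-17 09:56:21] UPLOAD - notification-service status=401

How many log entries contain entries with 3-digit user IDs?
5

To find matching entries:

1. Pattern to match: entries with 3-digit user IDs
2. Scan each log entry for the pattern
3. Count matches: 5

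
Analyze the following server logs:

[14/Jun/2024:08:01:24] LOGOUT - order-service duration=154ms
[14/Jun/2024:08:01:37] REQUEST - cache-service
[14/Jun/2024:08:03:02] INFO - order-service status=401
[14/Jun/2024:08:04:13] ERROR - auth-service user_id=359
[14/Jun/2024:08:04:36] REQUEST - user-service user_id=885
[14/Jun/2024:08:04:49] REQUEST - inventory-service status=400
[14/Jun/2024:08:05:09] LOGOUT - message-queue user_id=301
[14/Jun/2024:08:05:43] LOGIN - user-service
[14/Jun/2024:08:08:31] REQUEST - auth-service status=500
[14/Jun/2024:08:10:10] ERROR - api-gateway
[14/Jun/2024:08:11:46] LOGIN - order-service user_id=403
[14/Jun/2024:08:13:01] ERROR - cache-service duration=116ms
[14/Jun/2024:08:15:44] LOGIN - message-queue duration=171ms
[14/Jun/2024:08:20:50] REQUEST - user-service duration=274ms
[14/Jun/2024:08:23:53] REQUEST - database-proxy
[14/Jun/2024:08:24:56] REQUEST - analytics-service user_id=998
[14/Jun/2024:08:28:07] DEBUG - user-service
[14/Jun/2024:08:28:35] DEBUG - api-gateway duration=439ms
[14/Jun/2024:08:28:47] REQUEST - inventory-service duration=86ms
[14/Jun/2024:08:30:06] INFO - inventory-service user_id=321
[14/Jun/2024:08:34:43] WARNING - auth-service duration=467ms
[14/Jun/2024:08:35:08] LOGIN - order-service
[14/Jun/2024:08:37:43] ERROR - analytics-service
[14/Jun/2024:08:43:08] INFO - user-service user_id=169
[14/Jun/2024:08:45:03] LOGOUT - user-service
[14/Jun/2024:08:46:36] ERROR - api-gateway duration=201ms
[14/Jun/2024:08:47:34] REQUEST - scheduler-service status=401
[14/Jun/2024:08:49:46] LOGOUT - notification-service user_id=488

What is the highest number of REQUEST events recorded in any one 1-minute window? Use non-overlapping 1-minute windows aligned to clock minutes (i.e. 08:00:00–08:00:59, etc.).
2

To find the burst window:

1. Divide the log period into non-overlapping 1-minute windows starting at 08:00
2. Count REQUEST events in each window
3. Find the window with maximum count
4. Maximum events in a window: 2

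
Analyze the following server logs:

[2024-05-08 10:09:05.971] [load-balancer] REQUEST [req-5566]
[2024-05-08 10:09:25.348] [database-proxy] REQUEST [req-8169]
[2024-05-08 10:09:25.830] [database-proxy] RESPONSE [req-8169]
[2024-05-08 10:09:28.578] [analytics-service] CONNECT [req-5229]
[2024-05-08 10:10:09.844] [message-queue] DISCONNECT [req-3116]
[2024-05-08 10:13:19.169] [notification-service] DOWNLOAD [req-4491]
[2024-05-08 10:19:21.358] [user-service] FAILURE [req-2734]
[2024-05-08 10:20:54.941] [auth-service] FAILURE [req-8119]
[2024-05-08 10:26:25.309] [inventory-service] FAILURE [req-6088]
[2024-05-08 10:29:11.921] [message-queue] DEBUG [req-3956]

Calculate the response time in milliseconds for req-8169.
482

To calculate latency:

1. Find REQUEST with id req-8169: 2024-05-08 10:09:25.348
2. Find RESPONSE with id req-8169: 2024-05-08 10:09:25.830
3. Latency: 2024-05-08 10:09:25.830 - 2024-05-08 10:09:25.348 = 482ms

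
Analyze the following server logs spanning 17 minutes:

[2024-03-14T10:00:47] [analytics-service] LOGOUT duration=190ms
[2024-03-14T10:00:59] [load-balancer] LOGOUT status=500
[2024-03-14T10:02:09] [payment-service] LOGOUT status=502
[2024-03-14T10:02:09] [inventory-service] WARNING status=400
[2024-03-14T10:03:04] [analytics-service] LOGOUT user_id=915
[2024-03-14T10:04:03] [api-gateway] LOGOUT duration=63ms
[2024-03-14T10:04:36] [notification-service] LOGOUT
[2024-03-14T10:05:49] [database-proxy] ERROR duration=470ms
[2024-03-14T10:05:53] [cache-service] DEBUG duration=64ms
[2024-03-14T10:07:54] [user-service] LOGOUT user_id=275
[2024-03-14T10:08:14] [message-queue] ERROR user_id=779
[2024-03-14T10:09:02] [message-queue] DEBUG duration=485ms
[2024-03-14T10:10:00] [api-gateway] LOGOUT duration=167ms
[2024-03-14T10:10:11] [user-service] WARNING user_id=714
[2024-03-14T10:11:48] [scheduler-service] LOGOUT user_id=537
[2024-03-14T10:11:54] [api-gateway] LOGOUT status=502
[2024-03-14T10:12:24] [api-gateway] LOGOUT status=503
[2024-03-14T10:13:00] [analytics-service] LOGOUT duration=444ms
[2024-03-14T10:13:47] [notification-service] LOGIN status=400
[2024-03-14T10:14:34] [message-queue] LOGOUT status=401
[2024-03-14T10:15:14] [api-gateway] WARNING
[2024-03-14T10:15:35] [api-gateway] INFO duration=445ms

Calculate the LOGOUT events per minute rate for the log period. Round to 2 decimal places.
0.76

To calculate the rate:

1. Count total LOGOUT events: 13
2. Total time period: 17 minutes
3. Rate = 13 / 17 = 0.76 events per minute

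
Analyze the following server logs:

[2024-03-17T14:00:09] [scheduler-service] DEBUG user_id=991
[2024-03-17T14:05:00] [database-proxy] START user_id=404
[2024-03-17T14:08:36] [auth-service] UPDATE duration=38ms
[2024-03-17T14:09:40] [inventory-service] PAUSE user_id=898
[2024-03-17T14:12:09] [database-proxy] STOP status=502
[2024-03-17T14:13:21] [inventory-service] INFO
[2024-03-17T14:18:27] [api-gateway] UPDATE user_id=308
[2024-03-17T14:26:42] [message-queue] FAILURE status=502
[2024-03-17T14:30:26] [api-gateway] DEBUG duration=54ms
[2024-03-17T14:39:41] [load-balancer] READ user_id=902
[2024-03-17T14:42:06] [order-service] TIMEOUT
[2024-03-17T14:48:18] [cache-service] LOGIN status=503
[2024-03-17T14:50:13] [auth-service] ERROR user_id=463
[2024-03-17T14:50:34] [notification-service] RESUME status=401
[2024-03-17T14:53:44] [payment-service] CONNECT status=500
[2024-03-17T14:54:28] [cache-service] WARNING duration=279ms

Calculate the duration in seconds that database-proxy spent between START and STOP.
429

To calculate state duration:

1. Find START event for database-proxy: 2024-03-17T14:05:00
2. Find STOP event for database-proxy: 2024-03-17T14:12:09
3. Calculate duration: 2024-03-17T14:12:09 - 2024-03-17T14:05:00 = 429 seconds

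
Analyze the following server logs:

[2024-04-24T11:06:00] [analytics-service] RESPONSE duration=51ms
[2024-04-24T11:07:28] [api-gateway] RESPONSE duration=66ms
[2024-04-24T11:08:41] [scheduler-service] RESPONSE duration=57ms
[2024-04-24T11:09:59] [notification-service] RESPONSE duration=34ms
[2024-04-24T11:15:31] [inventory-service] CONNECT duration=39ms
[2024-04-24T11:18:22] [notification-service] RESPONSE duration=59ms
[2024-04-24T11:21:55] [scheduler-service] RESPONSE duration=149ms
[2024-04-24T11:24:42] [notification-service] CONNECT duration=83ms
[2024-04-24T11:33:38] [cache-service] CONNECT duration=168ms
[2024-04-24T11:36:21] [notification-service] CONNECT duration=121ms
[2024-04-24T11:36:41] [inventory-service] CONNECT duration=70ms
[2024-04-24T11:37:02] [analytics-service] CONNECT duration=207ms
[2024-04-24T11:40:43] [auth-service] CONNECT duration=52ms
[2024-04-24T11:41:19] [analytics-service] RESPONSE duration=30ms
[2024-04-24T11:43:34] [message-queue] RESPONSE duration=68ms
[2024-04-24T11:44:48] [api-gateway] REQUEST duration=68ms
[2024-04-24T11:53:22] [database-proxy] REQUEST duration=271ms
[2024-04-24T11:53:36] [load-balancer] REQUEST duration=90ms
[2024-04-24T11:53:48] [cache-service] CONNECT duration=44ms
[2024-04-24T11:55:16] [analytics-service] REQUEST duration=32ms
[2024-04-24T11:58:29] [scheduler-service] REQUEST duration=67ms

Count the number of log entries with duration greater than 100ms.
5

To count timeouts:

1. Threshold: 100ms
2. Extract duration from each log entry
3. Count entries where duration > 100
4. Timeout count: 5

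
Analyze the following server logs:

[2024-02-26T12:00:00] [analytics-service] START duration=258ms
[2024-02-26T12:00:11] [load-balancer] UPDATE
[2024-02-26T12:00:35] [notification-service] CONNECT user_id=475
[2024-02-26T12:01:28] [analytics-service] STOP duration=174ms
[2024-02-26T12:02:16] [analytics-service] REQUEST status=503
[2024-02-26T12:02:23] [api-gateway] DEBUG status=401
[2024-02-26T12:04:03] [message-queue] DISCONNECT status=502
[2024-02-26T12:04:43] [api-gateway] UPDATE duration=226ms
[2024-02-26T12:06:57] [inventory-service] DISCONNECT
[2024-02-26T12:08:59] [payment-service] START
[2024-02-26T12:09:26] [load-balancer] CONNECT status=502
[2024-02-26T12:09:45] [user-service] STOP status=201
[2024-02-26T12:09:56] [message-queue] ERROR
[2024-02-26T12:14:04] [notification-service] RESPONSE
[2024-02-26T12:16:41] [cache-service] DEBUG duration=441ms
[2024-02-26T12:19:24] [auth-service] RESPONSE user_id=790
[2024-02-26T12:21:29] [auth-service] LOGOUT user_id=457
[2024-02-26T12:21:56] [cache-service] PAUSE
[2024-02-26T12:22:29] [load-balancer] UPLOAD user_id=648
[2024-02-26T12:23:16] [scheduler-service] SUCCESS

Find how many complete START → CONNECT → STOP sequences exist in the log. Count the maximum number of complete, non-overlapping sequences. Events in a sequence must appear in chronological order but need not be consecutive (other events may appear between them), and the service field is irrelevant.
2

To count sequences:

1. Look for pattern: START → CONNECT → STOP
2. Greedily scan the log in chronological order, matching each sequence element in turn (ignoring service)
3. Each time the full pattern completes, increment the count and restart matching from the next event
4. Complete non-overlapping sequences found: 2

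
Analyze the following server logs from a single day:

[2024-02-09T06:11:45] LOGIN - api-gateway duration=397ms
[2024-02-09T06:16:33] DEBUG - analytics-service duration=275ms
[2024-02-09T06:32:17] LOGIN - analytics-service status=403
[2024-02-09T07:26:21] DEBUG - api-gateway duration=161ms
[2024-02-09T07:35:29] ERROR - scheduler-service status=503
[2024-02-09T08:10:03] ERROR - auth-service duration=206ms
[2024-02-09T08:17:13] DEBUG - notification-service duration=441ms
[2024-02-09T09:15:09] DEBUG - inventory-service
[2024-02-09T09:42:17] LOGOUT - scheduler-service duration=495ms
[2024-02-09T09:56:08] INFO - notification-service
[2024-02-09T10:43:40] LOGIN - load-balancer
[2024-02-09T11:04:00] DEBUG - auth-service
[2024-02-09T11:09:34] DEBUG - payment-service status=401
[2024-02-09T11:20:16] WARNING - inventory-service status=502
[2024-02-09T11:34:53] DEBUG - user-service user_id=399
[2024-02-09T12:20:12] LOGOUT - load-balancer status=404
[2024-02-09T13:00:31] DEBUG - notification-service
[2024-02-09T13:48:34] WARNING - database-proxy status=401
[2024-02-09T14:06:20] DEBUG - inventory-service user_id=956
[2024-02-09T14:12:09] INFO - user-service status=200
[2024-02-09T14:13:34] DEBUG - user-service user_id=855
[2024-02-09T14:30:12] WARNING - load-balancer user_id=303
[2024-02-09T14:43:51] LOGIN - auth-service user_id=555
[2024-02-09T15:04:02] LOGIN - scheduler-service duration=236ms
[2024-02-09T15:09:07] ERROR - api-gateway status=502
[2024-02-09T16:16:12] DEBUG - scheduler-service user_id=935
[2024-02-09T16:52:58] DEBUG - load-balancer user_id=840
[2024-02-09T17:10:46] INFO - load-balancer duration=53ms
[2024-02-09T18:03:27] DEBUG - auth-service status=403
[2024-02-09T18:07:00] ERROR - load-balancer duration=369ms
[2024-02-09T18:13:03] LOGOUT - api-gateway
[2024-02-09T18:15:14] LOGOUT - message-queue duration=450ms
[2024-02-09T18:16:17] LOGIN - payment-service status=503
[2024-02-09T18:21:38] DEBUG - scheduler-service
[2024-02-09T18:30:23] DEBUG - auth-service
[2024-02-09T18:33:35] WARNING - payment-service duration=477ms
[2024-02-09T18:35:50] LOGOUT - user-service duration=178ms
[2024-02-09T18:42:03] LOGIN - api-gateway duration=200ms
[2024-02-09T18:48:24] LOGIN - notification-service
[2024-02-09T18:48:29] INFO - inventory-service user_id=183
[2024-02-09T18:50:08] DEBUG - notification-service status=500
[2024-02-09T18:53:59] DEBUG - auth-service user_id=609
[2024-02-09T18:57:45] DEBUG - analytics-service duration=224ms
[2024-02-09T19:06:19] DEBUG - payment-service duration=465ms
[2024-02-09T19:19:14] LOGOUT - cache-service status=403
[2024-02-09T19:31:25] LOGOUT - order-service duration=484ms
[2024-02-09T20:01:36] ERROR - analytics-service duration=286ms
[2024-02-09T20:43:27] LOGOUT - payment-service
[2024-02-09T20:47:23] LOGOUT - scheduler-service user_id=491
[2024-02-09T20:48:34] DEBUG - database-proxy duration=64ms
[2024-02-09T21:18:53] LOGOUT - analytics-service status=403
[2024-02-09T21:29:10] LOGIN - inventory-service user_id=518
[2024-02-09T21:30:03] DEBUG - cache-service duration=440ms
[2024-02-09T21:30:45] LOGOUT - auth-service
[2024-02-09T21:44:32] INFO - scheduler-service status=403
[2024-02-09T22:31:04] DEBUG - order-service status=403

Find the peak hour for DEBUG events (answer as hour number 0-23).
18

To find the peak hour:

1. Group all DEBUG events by hour
2. Count events in each hour
3. Find hour with maximum count
4. Peak hour: 18 (with 6 events)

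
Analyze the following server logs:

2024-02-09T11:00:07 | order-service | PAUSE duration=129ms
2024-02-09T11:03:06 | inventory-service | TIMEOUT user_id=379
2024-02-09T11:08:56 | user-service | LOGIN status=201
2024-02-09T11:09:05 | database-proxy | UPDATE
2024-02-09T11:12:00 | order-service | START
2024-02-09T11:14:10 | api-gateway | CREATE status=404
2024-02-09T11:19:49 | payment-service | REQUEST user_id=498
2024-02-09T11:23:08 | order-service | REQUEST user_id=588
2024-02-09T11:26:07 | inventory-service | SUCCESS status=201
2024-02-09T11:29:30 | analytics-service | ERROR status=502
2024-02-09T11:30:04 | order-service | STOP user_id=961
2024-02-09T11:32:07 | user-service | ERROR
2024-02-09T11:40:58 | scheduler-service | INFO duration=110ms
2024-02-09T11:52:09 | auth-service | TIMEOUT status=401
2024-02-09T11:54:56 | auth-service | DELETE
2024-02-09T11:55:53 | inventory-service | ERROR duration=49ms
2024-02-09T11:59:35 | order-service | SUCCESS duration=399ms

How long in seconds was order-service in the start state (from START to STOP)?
1084

To calculate state duration:

1. Find START event for order-service: 2024-02-09T11:12:00
2. Find STOP event for order-service: 2024-02-09T11:30:04
3. Calculate duration: 2024-02-09T11:30:04 - 2024-02-09T11:12:00 = 1084 seconds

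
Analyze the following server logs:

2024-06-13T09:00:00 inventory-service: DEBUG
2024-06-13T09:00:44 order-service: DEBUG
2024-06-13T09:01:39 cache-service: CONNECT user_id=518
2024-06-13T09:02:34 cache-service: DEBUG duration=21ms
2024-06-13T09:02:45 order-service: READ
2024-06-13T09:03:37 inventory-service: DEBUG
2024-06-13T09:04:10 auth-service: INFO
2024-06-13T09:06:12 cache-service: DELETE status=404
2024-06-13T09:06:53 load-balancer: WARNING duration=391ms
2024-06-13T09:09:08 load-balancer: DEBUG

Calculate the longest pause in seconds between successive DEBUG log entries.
331

To find the longest gap:

1. Extract all DEBUG events in chronological order
2. Calculate time differences between consecutive events
3. Find the maximum difference
4. Longest gap: 331 seconds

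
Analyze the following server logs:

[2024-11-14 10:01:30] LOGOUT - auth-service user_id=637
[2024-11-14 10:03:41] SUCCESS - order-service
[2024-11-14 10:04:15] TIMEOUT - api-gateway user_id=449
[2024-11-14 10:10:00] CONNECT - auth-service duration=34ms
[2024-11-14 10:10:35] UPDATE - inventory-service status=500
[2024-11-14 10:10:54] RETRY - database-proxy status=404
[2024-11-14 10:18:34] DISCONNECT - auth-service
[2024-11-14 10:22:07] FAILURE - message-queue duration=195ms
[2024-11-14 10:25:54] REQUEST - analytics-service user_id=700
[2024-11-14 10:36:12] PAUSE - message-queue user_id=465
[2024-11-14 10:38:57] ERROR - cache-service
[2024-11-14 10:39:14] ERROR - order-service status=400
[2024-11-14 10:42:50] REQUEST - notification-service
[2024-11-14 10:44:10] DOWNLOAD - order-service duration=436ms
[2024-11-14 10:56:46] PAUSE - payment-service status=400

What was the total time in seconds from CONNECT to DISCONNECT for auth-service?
514

To calculate state duration:

1. Find CONNECT event for auth-service: 2024-11-14 10:10:00
2. Find DISCONNECT event for auth-service: 2024-11-14 10:18:34
3. Calculate duration: 2024-11-14 10:18:34 - 2024-11-14 10:10:00 = 514 seconds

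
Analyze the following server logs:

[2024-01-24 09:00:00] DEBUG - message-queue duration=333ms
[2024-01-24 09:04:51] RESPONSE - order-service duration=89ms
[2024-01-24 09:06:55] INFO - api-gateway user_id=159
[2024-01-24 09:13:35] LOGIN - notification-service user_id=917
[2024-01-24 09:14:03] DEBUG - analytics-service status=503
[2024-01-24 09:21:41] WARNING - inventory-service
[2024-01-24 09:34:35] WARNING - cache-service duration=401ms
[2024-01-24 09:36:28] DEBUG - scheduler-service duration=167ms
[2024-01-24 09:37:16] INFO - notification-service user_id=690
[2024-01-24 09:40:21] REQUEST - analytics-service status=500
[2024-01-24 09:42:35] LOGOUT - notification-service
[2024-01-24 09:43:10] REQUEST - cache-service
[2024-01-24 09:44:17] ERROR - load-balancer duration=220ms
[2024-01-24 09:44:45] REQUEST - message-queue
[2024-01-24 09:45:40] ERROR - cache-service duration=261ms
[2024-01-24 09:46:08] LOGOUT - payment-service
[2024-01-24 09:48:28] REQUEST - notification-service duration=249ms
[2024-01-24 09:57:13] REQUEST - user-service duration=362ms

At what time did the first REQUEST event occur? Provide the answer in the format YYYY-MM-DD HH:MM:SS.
2024-01-24 09:40:21

To find the first event:

1. Filter for all REQUEST events
2. Sort by timestamp
3. Select the first one
4. Timestamp: 2024-01-24 09:40:21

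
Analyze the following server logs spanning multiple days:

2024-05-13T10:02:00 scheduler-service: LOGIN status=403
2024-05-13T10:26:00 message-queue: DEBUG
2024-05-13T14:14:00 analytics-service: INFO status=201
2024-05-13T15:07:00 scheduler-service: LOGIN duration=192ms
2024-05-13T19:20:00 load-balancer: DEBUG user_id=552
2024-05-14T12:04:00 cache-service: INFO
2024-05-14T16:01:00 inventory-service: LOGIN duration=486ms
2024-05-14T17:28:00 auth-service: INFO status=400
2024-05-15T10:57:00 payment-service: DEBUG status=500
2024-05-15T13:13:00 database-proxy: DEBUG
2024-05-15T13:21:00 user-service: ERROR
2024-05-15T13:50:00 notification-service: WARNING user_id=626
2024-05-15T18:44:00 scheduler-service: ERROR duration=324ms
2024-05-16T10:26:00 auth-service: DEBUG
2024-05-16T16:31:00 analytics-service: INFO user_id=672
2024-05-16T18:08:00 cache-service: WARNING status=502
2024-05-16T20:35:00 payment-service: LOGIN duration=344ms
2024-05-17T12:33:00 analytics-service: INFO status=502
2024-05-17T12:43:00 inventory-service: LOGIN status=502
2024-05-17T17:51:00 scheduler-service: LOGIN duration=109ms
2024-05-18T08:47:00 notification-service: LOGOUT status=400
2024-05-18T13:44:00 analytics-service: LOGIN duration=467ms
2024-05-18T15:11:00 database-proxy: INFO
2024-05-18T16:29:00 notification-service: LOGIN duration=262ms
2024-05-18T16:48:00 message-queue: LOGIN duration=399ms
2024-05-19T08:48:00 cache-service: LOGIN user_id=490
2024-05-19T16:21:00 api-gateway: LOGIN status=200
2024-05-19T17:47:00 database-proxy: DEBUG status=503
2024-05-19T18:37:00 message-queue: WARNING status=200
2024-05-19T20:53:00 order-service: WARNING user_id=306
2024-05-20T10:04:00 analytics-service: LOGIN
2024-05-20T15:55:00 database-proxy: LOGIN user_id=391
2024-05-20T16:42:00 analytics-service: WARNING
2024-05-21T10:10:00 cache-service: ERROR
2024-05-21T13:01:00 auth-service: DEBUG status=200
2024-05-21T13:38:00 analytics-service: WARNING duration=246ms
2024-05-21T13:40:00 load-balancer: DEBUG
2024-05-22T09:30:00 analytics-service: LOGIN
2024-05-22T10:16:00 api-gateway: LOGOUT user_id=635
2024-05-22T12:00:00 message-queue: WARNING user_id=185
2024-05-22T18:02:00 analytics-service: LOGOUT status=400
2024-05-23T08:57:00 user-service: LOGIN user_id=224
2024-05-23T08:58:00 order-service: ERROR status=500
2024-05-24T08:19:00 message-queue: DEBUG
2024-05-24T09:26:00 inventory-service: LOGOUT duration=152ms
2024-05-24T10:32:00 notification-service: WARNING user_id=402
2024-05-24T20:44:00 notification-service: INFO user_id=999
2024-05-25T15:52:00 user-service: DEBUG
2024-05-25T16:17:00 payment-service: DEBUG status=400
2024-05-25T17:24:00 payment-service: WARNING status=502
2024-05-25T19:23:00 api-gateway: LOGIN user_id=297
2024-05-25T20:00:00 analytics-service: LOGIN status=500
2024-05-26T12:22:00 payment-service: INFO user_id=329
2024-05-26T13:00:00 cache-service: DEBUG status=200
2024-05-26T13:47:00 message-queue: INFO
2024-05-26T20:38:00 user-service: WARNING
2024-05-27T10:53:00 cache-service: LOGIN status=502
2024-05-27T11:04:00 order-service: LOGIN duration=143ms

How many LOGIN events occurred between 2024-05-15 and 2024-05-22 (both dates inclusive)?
11

To filter by date range:

1. Date range: 2024-05-15 through 2024-05-22, both dates inclusive
2. Filter for LOGIN events whose date falls in this range
3. Count matching events: 11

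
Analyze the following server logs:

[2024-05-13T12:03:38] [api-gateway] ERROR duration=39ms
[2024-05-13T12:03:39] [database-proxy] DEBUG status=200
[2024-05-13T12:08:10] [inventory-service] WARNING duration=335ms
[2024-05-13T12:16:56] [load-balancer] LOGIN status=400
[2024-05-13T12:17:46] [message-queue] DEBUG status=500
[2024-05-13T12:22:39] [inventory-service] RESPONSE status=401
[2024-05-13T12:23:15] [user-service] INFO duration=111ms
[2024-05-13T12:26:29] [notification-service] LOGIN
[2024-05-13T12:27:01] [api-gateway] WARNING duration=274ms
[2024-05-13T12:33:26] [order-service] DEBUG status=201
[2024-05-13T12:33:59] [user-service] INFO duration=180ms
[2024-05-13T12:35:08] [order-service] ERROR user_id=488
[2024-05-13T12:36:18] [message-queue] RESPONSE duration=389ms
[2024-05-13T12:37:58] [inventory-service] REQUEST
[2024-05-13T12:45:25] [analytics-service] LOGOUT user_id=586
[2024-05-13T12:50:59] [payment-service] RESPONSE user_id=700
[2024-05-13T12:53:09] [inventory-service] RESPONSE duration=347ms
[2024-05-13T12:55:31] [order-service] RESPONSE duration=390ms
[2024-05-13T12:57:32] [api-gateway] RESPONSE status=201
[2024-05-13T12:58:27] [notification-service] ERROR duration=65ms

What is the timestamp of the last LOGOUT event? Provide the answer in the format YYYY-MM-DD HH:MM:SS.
2024-05-13 12:45:25

To find the last event:

1. Filter for all LOGOUT events
2. Sort by timestamp
3. Select the last one
4. Timestamp: 2024-05-13 12:45:25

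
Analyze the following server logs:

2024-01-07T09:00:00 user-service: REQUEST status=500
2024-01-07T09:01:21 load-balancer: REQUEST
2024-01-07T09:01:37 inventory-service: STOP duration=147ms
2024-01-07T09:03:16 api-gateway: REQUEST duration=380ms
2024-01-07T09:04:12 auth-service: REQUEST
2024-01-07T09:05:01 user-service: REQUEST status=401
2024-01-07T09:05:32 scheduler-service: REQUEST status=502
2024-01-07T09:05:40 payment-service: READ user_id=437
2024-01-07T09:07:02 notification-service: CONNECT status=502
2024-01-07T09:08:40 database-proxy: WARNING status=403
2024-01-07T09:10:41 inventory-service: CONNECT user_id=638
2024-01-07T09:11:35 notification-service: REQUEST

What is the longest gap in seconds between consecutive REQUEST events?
363

To find the longest gap:

1. Extract all REQUEST events in chronological order
2. Calculate time differences between consecutive events
3. Find the maximum difference
4. Longest gap: 363 seconds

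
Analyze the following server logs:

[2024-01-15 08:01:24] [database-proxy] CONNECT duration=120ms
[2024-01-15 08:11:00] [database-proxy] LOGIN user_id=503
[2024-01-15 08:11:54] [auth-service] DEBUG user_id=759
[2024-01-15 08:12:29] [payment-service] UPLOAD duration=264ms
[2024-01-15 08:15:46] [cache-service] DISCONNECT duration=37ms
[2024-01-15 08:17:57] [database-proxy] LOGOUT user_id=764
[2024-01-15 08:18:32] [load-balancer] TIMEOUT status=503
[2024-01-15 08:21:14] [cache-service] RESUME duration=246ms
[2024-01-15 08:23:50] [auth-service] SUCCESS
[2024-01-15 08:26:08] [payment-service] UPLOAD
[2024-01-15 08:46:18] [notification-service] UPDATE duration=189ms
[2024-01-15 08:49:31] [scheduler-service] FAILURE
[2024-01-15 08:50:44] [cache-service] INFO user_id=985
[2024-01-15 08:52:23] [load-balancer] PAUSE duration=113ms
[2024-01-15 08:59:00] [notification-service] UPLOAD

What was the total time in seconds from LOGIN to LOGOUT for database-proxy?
417

To calculate state duration:

1. Find LOGIN event for database-proxy: 2024-01-15 08:11:00
2. Find LOGOUT event for database-proxy: 2024-01-15 08:17:57
3. Calculate duration: 2024-01-15 08:17:57 - 2024-01-15 08:11:00 = 417 seconds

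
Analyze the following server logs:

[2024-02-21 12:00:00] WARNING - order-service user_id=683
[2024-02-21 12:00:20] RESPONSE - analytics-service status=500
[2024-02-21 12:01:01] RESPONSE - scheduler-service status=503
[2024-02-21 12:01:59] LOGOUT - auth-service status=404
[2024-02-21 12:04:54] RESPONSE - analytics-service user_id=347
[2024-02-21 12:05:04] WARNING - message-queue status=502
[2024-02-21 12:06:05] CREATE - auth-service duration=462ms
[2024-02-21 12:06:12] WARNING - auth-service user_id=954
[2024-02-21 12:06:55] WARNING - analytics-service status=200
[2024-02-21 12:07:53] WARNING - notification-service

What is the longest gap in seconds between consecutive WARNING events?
304

To find the longest gap:

1. Extract all WARNING events in chronological order
2. Calculate time differences between consecutive events
3. Find the maximum difference
4. Longest gap: 304 seconds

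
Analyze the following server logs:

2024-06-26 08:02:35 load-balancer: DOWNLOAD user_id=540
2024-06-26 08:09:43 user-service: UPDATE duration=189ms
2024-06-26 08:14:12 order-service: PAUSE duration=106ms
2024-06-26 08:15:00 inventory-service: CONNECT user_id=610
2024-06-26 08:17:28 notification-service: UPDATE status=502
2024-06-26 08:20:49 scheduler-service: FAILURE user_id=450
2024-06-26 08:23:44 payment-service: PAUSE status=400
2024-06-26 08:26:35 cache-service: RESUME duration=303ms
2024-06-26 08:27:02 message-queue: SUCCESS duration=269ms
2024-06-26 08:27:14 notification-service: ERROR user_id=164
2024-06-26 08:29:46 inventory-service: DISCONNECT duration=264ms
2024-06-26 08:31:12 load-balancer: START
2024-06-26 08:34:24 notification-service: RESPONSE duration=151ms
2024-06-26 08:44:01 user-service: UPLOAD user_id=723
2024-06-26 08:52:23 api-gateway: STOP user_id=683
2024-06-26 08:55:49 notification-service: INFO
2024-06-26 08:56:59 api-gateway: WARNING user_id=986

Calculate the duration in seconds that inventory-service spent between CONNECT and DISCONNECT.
886

To calculate state duration:

1. Find CONNECT event for inventory-service: 2024-06-26 08:15:00
2. Find DISCONNECT event for inventory-service: 2024-06-26 08:29:46
3. Calculate duration: 2024-06-26 08:29:46 - 2024-06-26 08:15:00 = 886 seconds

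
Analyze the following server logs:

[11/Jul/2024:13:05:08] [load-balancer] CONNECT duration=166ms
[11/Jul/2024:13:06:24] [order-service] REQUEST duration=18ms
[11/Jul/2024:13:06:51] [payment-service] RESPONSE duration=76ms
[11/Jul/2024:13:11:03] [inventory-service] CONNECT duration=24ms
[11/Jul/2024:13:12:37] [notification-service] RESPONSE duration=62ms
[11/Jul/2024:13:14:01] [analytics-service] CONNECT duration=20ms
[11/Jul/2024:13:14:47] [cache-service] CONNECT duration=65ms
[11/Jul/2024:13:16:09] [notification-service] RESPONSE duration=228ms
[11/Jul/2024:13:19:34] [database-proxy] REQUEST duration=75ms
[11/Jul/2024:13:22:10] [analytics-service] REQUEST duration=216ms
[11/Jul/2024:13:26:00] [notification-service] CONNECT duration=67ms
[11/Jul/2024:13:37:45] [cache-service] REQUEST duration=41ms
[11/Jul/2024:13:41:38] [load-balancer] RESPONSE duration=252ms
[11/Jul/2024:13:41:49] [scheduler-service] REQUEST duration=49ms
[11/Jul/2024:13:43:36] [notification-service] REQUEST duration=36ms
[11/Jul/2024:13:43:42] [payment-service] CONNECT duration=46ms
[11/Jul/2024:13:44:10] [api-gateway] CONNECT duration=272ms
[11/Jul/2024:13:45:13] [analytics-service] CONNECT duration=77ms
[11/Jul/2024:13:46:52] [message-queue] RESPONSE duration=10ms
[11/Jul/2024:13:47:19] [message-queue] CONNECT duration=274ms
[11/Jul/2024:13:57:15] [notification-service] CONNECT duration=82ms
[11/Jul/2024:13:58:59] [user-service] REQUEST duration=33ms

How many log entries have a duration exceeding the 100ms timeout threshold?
6

To count timeouts:

1. Threshold: 100ms
2. Extract duration from each log entry
3. Count entries where duration > 100
4. Timeout count: 6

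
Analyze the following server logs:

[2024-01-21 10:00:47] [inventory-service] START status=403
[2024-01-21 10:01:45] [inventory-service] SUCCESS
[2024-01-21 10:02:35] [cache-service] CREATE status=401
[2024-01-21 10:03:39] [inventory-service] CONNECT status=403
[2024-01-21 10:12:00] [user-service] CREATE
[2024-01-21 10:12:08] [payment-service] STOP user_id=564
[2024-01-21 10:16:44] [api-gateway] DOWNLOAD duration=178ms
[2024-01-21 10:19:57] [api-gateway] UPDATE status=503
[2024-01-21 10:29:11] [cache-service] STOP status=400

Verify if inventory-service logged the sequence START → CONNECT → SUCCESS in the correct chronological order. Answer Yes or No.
No

To verify sequence order:

1. Find all events in sequence START → CONNECT → SUCCESS for inventory-service
2. Extract their timestamps
3. Check if timestamps are in ascending order
4. Result: No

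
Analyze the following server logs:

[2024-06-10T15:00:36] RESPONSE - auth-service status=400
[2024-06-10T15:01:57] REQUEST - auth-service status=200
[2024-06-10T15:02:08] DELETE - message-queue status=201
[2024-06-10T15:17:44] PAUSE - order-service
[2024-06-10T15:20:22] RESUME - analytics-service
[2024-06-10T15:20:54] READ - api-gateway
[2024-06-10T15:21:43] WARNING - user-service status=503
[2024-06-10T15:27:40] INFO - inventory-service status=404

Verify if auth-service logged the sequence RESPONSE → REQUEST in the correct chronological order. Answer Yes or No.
Yes

To verify sequence order:

1. Find all events in sequence RESPONSE → REQUEST for auth-service
2. Extract their timestamps
3. Check if timestamps are in ascending order
4. Result: Yes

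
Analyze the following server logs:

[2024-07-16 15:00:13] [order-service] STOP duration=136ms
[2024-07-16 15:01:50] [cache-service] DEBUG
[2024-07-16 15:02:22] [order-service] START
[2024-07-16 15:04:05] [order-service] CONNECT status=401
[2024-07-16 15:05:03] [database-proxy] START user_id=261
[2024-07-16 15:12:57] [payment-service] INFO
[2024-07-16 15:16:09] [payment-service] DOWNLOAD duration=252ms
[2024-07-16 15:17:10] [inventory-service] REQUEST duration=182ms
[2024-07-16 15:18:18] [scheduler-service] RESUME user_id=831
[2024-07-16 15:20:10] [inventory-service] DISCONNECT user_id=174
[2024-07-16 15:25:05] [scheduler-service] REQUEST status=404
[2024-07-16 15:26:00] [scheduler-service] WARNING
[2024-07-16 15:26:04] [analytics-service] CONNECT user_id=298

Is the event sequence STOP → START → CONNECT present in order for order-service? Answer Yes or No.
Yes

To verify sequence order:

1. Find all events in sequence STOP → START → CONNECT for order-service
2. Extract their timestamps
3. Check if timestamps are in ascending order
4. Result: Yes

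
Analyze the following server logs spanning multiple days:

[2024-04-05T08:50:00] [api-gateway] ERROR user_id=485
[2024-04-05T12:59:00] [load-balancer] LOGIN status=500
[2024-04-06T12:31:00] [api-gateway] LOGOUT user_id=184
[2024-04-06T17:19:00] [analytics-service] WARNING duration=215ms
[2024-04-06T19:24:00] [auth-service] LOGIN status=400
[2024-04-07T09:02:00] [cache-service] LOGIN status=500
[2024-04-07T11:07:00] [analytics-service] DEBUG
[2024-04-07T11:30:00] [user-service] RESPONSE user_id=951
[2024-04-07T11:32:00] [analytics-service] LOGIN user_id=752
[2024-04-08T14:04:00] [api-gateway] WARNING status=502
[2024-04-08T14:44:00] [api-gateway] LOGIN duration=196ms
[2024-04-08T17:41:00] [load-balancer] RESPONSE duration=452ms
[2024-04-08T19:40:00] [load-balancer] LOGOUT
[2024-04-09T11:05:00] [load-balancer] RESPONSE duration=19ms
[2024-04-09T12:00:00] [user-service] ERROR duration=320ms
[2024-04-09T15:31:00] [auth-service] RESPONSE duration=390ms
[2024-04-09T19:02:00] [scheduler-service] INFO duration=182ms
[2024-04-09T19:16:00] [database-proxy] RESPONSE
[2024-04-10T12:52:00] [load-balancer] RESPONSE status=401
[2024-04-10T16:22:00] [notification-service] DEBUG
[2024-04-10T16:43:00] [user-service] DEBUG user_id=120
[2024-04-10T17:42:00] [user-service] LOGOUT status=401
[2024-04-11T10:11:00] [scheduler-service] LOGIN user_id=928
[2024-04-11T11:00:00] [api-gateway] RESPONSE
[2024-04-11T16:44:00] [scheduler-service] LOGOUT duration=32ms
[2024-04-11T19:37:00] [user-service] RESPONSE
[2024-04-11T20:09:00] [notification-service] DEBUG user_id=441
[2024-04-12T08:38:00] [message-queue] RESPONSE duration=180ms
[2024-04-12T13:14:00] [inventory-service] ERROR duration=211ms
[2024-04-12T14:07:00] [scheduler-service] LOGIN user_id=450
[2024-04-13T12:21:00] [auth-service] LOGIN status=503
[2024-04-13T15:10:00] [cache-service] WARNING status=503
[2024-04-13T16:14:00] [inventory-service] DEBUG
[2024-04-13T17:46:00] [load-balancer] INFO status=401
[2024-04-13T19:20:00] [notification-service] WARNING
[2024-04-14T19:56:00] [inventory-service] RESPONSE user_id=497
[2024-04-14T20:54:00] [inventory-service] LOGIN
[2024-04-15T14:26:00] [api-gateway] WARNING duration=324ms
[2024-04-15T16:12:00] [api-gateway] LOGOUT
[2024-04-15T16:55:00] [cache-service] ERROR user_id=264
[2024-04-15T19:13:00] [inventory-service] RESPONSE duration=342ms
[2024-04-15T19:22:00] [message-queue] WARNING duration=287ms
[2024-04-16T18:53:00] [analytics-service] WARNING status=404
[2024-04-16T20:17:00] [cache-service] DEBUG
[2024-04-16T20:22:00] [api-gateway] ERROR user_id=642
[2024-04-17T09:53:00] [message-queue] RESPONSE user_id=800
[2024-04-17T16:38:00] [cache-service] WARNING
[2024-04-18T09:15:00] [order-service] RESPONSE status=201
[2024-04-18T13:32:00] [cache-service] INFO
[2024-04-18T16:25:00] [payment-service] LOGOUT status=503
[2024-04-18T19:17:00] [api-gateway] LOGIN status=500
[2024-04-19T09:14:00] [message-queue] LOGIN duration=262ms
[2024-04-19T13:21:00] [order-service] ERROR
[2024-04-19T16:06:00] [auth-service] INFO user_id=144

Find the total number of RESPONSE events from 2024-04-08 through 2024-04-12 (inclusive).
8

To filter by date range:

1. Date range: 2024-04-08 through 2024-04-12, both dates inclusive
2. Filter for RESPONSE events whose date falls in this range
3. Count matching events: 8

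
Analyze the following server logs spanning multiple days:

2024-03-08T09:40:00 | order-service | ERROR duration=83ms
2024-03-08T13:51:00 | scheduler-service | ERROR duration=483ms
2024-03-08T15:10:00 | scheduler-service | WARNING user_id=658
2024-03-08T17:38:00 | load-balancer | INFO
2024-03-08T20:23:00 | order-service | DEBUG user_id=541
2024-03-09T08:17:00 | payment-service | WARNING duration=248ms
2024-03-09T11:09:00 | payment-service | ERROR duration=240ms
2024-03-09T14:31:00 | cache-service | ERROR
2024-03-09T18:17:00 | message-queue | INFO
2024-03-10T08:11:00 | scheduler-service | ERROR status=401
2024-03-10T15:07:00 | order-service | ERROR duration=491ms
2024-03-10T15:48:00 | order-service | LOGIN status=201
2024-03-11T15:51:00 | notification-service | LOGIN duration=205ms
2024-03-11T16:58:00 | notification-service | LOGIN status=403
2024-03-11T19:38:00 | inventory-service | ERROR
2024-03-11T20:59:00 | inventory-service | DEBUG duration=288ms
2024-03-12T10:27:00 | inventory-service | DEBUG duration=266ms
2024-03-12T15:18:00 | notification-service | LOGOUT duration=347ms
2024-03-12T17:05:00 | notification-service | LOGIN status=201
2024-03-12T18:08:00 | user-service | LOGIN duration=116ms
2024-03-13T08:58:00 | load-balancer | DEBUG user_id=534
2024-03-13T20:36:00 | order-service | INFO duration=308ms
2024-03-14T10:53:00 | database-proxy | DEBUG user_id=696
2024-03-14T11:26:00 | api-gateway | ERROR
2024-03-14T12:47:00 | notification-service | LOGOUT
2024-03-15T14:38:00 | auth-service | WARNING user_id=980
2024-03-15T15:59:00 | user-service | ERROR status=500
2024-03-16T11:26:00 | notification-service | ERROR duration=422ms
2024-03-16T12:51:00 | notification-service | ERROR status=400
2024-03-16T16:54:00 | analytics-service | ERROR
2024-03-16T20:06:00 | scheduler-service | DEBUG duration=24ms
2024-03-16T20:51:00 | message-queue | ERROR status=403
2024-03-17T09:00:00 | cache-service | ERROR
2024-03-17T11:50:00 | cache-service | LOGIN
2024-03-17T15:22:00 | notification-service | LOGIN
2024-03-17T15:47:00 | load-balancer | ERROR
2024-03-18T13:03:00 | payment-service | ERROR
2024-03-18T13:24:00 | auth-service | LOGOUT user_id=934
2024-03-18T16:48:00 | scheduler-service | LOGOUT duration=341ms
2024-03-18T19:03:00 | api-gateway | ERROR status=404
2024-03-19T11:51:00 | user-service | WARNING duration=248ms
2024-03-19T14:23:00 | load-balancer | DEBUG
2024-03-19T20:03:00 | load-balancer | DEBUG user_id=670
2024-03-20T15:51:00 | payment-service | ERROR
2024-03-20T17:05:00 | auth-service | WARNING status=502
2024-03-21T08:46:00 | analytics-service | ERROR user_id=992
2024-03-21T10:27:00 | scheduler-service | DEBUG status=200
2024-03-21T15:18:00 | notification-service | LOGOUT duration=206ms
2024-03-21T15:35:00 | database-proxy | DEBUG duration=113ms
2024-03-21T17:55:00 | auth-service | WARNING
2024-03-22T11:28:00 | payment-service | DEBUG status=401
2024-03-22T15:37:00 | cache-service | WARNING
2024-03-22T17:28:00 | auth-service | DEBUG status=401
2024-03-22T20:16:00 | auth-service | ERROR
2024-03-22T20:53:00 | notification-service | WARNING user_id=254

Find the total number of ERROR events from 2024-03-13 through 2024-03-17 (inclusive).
8

To filter by date range:

1. Date range: 2024-03-13 through 2024-03-17, both dates inclusive
2. Filter for ERROR events whose date falls in this range
3. Count matching events: 8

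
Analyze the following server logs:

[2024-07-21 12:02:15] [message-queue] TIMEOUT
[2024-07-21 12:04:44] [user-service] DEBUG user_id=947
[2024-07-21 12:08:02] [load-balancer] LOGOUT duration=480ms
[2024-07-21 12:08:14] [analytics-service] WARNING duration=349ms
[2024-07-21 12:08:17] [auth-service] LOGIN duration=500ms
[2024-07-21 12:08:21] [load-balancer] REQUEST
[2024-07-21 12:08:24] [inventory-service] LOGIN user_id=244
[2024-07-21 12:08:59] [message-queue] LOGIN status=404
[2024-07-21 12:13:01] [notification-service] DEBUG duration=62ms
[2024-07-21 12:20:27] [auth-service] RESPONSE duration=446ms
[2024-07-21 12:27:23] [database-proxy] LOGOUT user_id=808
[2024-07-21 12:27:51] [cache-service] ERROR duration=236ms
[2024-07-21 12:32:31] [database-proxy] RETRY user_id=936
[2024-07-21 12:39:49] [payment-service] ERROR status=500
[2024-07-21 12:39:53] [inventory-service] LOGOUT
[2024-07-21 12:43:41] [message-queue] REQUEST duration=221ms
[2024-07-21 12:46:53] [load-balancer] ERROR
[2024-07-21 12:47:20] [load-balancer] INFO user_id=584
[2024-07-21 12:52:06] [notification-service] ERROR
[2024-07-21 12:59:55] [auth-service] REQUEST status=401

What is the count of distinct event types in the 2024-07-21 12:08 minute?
4

To count unique event types:

1. Filter events in the minute starting at 2024-07-21 12:08
2. Extract event types from matching entries
3. Count unique types: 4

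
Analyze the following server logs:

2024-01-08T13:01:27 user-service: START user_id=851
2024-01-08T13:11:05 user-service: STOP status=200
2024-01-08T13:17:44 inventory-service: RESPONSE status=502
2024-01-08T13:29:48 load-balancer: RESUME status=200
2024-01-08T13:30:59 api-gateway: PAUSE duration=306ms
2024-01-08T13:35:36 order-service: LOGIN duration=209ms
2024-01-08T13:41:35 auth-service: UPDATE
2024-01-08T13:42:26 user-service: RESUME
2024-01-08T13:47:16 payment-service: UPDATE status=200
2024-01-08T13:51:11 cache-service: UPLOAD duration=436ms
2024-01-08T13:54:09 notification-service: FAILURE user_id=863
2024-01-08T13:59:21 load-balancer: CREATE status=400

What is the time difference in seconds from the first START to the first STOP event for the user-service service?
578

To find the time between events:

1. Locate the first START event for user-service: 2024-01-08T13:01:27
2. Locate the first STOP event for user-service: 2024-01-08T13:11:05
3. Calculate the difference: 2024-01-08T13:11:05 - 2024-01-08T13:01:27 = 578 seconds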